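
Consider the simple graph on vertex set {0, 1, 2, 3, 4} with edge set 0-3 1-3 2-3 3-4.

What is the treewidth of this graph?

A width-1 tree decomposition is:
Bags: B1 = {2, 3}  B2 = {3, 4}  B3 = {0, 3}  B4 = {1, 3}
Tree: B1–B2, B1–B3, B3–B4
Every bag has size at most 2, so the width is 2 − 1 = 1 and tw(G) ≤ 1. Any graph with an edge has treewidth ≥ 1, and G has the edge 3–2. The upper and lower bounds meet at 1, so that is the treewidth.

1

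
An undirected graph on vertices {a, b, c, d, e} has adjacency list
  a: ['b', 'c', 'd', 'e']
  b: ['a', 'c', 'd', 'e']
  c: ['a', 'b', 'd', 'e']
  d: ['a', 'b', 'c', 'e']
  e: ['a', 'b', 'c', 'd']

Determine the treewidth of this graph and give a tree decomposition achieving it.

Treewidth 4.
One optimal decomposition is:
Bags: B1 = {a, b, c, d, e}
Tree: (single bag)

With just one bag of size 5, the width is 5 − 1 = 4, so tw(G) ≤ 4. On the other hand G contains the 5-clique {a, b, c, d, e}. A clique must lie in a single bag of any decomposition, so no decomposition can have width below 4. The upper and lower bounds meet at 4, so that is the treewidth.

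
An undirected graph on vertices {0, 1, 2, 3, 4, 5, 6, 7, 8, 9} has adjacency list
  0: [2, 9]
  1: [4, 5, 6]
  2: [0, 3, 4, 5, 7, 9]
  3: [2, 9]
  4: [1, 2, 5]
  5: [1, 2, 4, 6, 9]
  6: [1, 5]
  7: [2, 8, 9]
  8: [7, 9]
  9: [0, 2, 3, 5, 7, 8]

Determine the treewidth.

2

A width-2 tree decomposition is:
Bags: B1 = {2, 5, 9}  B2 = {2, 3, 9}  B3 = {2, 7, 9}  B4 = {2, 4, 5}  B5 = {1, 4, 5}  B6 = {7, 8, 9}  B7 = {1, 5, 6}  B8 = {0, 2, 9}
Tree: B1–B2, B2–B3, B1–B4, B4–B5, B3–B6, B5–B7, B1–B8
Every bag has size at most 3, so the width is 3 − 1 = 2 and tw(G) ≤ 2. On the other hand G contains the 3-clique {7, 8, 9}. A clique must lie in a single bag of any decomposition, so no decomposition can have width below 2. Hence tw(G) = 2 exactly.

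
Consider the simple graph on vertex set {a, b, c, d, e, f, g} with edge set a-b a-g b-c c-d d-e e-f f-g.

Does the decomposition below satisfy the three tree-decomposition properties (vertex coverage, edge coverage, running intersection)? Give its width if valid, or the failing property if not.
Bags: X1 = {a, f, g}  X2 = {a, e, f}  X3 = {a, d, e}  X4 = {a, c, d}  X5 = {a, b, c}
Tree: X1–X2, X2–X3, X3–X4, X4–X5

Every vertex of G appears in some bag (union = {a, b, c, d, e, f, g}); every edge is covered by a bag; and for each vertex v the set of bags containing v is connected in the bag tree. The decomposition is therefore valid. The largest bag has 3 vertices, so the width is 2.

Yes; width 2.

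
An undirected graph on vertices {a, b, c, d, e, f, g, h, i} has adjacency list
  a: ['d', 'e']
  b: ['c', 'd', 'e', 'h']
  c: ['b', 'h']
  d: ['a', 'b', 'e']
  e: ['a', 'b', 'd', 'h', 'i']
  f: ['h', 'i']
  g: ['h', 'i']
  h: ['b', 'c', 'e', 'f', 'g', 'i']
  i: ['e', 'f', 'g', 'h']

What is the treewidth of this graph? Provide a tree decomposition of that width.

The largest bag has 3 vertices, giving width 2; this decomposition certifies tw(G) ≤ 2. Conversely, {a, d, e} is a clique of size 3, and the vertices of any clique must share a bag in every tree decomposition; so some bag has ≥ 3 vertices and tw(G) ≥ 2. Hence tw(G) = 2 exactly.

Treewidth 2.
Bags: B1 = {b, e, h}  B2 = {b, c, h}  B3 = {e, h, i}  B4 = {b, d, e}  B5 = {a, d, e}  B6 = {g, h, i}  B7 = {f, h, i}
Tree: B1–B2, B1–B3, B1–B4, B4–B5, B3–B6, B3–B7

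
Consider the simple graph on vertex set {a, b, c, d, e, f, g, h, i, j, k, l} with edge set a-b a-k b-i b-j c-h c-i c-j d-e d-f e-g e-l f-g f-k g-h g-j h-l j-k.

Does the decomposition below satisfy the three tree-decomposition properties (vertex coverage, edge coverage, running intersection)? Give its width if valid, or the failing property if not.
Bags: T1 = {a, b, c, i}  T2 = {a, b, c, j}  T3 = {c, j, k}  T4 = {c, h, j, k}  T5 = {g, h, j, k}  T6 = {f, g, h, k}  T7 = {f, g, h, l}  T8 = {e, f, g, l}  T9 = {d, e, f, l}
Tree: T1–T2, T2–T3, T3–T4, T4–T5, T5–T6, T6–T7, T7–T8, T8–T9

No — edge (a,k) lies in no bag.

A tree decomposition must satisfy three properties: every vertex lies in some bag; for every edge, both endpoints lie together in some bag; and for every vertex, the bags containing it form a connected subtree. Here edge (a,k) lies in no bag, so the decomposition is invalid.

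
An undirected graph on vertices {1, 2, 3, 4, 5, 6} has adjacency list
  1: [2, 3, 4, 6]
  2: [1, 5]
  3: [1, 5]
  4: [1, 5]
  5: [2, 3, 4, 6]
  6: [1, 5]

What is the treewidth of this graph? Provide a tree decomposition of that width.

Treewidth 2.
Bags: B1 = {1, 2, 5}  B2 = {1, 5, 6}  B3 = {1, 4, 5}  B4 = {1, 3, 5}
Tree: B1–B2, B2–B3, B3–B4

Each bag holds 3 vertices, so the decomposition has width 2, which upper-bounds the treewidth. The edges 1–2–5–6–1 form a cycle, so G is not a tree and its treewidth is at least 2. Therefore the treewidth is 2.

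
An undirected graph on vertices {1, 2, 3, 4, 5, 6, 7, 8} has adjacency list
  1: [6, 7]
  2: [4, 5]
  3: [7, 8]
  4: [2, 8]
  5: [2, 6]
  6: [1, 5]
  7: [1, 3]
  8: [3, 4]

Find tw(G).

2

A width-2 tree decomposition is:
Bags: B1 = {1, 3, 7}  B2 = {1, 3, 6}  B3 = {3, 5, 6}  B4 = {2, 3, 5}  B5 = {2, 3, 4}  B6 = {3, 4, 8}
Tree: B1–B2, B2–B3, B3–B4, B4–B5, B5–B6
Each bag holds 3 vertices, so the decomposition has width 2, which upper-bounds the treewidth. For the lower bound, G contains the cycle 3–7–1–6–5–2–4–8–3, so G is not a forest; only forests have treewidth ≤ 1, hence tw(G) ≥ 2. Combining the bounds, tw(G) = 2.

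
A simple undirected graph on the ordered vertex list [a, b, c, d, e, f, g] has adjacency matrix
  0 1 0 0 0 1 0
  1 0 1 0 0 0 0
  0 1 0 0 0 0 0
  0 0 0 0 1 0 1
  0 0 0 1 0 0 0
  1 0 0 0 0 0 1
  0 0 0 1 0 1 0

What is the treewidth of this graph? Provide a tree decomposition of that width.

The largest bag has 2 vertices, giving width 1; this decomposition certifies tw(G) ≤ 1. Any graph with an edge has treewidth ≥ 1, and G has the edge c–b. The upper and lower bounds meet at 1, so that is the treewidth.

Treewidth 1.
One such decomposition:
Bags: B1 = {b, c}  B2 = {a, b}  B3 = {a, f}  B4 = {f, g}  B5 = {d, g}  B6 = {d, e}
Tree: B1–B2, B2–B3, B3–B4, B4–B5, B5–B6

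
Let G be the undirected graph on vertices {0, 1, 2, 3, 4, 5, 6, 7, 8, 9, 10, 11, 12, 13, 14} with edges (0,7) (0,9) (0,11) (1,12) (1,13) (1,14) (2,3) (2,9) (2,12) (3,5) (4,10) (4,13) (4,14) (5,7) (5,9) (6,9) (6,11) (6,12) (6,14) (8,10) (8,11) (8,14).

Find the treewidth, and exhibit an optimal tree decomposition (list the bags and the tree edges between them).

Every bag has size at most 4, so the width is 4 − 1 = 3 and tw(G) ≤ 3. For the lower bound: the 4 vertex sets {3,5,7}, {0}, {9}, {2,6,11,12} are disjoint, each induces a connected subgraph, and every pair is joined by at least one edge of G. Contracting each set to a single vertex therefore yields K_{4} as a minor, and since treewidth is minor-monotone, tw(G) ≥ tw(K_{4}) = 3. Combining the bounds, tw(G) = 3.

Treewidth 3.
One such decomposition:
Bags: B1 = {0, 3, 5, 7}  B2 = {0, 3, 5, 9}  B3 = {0, 2, 3, 9}  B4 = {0, 2, 9, 11}  B5 = {2, 6, 9, 11}  B6 = {2, 6, 11, 12}  B7 = {6, 8, 11, 12}  B8 = {6, 8, 12, 14}  B9 = {1, 8, 12, 14}  B10 = {1, 8, 10, 14}  B11 = {1, 4, 10, 14}  B12 = {1, 4, 10, 13}
Tree: B1–B2, B2–B3, B3–B4, B4–B5, B5–B6, B6–B7, B7–B8, B8–B9, B9–B10, B10–B11, B11–B12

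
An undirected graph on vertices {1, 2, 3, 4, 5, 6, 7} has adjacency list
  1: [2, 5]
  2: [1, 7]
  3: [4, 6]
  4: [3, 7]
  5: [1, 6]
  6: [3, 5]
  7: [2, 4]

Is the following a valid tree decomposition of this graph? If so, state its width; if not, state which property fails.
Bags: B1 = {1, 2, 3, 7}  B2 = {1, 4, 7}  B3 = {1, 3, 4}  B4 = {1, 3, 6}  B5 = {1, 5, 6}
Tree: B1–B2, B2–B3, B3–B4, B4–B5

No — bags containing vertex 3 are not connected in the tree.

A tree decomposition must satisfy three properties: every vertex lies in some bag; for every edge, both endpoints lie together in some bag; and for every vertex, the bags containing it form a connected subtree. Here bags containing vertex 3 are not connected in the tree, so the decomposition is invalid.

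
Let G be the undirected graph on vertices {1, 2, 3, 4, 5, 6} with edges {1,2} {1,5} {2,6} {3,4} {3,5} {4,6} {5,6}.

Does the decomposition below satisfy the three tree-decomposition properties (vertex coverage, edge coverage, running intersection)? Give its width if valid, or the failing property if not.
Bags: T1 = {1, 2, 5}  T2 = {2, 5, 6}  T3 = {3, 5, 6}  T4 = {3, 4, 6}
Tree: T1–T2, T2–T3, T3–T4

Yes; width 2.

Checking the three conditions: (i) the bags cover all of {1, 2, 3, 4, 5, 6}; (ii) for each edge, some bag contains both endpoints; (iii) the bags containing any fixed vertex form a subtree. All hold, so the decomposition is valid with width 3 − 1 = 2.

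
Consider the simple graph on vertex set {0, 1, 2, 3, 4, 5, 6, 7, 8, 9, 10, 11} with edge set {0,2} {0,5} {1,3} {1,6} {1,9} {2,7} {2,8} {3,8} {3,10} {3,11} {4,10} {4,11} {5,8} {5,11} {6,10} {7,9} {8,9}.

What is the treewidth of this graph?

A width-3 tree decomposition is:
Bags: B1 = {0, 2, 5, 7}  B2 = {2, 5, 7, 8}  B3 = {5, 7, 8, 9}  B4 = {5, 8, 9, 11}  B5 = {3, 8, 9, 11}  B6 = {1, 3, 9, 11}  B7 = {1, 3, 4, 11}  B8 = {1, 3, 4, 10}  B9 = {1, 4, 6, 10}
Tree: B1–B2, B2–B3, B3–B4, B4–B5, B5–B6, B6–B7, B7–B8, B8–B9
Each bag holds 4 vertices, so the decomposition has width 3, which upper-bounds the treewidth. For the lower bound: the 4 vertex sets {0,2,7}, {5}, {8}, {1,3,9,11} are disjoint, each induces a connected subgraph, and every pair is joined by at least one edge of G. Contracting each set to a single vertex therefore yields K_{4} as a minor, and since treewidth is minor-monotone, tw(G) ≥ tw(K_{4}) = 3. Therefore the treewidth is 3.

3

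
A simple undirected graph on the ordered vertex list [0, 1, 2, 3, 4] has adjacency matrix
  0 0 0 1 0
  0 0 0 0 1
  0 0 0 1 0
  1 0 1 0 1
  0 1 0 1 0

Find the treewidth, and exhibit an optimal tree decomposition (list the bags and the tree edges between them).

Treewidth 1.
One optimal decomposition is:
Bags: B1 = {3, 4}  B2 = {0, 3}  B3 = {2, 3}  B4 = {1, 4}
Tree: B1–B2, B1–B3, B1–B4

Every bag has size at most 2, so the width is 2 − 1 = 1 and tw(G) ≤ 1. Any graph with an edge has treewidth ≥ 1, and G has the edge 3–4. Therefore the treewidth is 1.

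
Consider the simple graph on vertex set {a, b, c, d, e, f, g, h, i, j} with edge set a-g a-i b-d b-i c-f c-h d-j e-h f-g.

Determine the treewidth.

A width-1 tree decomposition is:
Bags: B1 = {e, h}  B2 = {c, h}  B3 = {c, f}  B4 = {f, g}  B5 = {a, g}  B6 = {a, i}  B7 = {b, i}  B8 = {b, d}  B9 = {d, j}
Tree: B1–B2, B2–B3, B3–B4, B4–B5, B5–B6, B6–B7, B7–B8, B8–B9
Every bag has size at most 2, so the width is 2 − 1 = 1 and tw(G) ≤ 1. G has an edge, so its treewidth is at least 1. Hence tw(G) = 1 exactly.

1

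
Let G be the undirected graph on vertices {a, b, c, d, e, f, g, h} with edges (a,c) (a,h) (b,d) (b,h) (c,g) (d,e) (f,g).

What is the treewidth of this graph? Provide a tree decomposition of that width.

Every bag has size at most 2, so the width is 2 − 1 = 1 and tw(G) ≤ 1. G has an edge, so its treewidth is at least 1. Combining the bounds, tw(G) = 1.

Treewidth 1.
One optimal decomposition is:
Bags: B1 = {f, g}  B2 = {c, g}  B3 = {a, c}  B4 = {a, h}  B5 = {b, h}  B6 = {b, d}  B7 = {d, e}
Tree: B1–B2, B2–B3, B3–B4, B4–B5, B5–B6, B6–B7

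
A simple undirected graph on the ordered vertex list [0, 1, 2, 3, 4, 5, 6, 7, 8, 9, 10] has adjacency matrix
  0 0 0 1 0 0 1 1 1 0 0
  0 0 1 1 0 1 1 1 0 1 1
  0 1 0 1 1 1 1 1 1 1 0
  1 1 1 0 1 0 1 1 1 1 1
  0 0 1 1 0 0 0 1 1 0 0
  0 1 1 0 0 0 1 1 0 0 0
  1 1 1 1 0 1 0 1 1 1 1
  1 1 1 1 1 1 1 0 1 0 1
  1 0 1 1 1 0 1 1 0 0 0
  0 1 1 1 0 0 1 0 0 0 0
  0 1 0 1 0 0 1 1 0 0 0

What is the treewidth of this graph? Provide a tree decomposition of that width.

Treewidth 4.
One optimal decomposition is:
Bags: B1 = {2, 3, 6, 7, 8}  B2 = {0, 3, 6, 7, 8}  B3 = {1, 2, 3, 6, 7}  B4 = {1, 2, 5, 6, 7}  B5 = {1, 3, 6, 7, 10}  B6 = {2, 3, 4, 7, 8}  B7 = {1, 2, 3, 6, 9}
Tree: B1–B2, B1–B3, B3–B4, B3–B5, B1–B6, B3–B7

Each bag holds 5 vertices, so the decomposition has width 4, which upper-bounds the treewidth. On the other hand G contains the 5-clique {2, 3, 4, 7, 8}. A clique must lie in a single bag of any decomposition, so no decomposition can have width below 4. Therefore the treewidth is 4.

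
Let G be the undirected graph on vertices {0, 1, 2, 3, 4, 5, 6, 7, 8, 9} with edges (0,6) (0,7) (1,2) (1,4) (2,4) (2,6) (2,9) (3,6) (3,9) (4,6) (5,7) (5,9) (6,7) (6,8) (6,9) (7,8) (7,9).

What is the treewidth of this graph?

2

A width-2 tree decomposition is:
Bags: B1 = {6, 7, 8}  B2 = {6, 7, 9}  B3 = {2, 6, 9}  B4 = {0, 6, 7}  B5 = {5, 7, 9}  B6 = {2, 4, 6}  B7 = {1, 2, 4}  B8 = {3, 6, 9}
Tree: B1–B2, B2–B3, B2–B4, B2–B5, B3–B6, B6–B7, B2–B8
Each bag holds 3 vertices, so the decomposition has width 2, which upper-bounds the treewidth. Conversely, {1, 2, 4} is a clique of size 3, and the vertices of any clique must share a bag in every tree decomposition; so some bag has ≥ 3 vertices and tw(G) ≥ 2. Hence tw(G) = 2 exactly.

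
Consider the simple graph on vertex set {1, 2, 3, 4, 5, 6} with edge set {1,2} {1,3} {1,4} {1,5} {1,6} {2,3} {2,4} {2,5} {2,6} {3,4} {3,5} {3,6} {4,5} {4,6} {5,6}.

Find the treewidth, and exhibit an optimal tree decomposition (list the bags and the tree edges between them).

A single bag containing all 6 vertices is trivially a valid decomposition of width 5. For the lower bound, the 6 vertices {1, 2, 3, 4, 5, 6} are pairwise adjacent, and any tree decomposition puts a clique entirely inside one bag — forcing width ≥ 5. The upper and lower bounds meet at 5, so that is the treewidth.

Treewidth 5.
Bags: B1 = {1, 2, 3, 4, 5, 6}
Tree: (single bag)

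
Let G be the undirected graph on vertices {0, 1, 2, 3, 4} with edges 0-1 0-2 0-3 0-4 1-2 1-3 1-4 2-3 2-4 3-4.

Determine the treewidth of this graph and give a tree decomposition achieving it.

Treewidth 4.
One optimal decomposition is:
Bags: B1 = {0, 1, 2, 3, 4}
Tree: (single bag)

With just one bag of size 5, the width is 5 − 1 = 4, so tw(G) ≤ 4. Conversely, {0, 1, 2, 3, 4} is a clique of size 5, and the vertices of any clique must share a bag in every tree decomposition; so some bag has ≥ 5 vertices and tw(G) ≥ 4. The upper and lower bounds meet at 4, so that is the treewidth.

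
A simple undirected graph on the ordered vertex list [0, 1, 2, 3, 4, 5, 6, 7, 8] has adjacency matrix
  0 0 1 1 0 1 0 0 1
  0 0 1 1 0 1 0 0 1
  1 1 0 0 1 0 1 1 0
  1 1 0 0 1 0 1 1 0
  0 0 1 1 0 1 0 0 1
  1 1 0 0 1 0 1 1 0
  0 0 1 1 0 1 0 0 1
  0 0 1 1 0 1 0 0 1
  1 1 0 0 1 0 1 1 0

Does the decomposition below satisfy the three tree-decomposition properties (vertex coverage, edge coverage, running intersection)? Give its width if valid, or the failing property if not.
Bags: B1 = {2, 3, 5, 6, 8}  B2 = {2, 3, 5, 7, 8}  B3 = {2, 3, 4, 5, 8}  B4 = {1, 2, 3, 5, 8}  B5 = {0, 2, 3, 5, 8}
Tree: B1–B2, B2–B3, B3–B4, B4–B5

Vertex coverage: the bags together contain {0, 1, 2, 3, 4, 5, 6, 7, 8}, the full vertex set. Edge coverage: each edge of G has both endpoints in at least one bag. Running intersection: for every vertex, the bags containing it form a connected subtree. All three properties hold, so this is a valid tree decomposition of width max|bag| − 1 = 4, and hence tw(G) ≤ 4.

Yes; width 4.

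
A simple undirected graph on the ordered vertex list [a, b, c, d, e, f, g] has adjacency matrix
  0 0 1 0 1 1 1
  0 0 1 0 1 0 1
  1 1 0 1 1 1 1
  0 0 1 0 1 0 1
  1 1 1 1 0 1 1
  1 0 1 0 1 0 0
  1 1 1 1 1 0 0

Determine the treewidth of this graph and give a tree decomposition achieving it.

Treewidth 3.
Bags: B1 = {a, c, e, g}  B2 = {b, c, e, g}  B3 = {c, d, e, g}  B4 = {a, c, e, f}
Tree: B1–B2, B1–B3, B1–B4

The largest bag has 4 vertices, giving width 3; this decomposition certifies tw(G) ≤ 3. Conversely, {c, d, e, g} is a clique of size 4, and the vertices of any clique must share a bag in every tree decomposition; so some bag has ≥ 4 vertices and tw(G) ≥ 3. Combining the bounds, tw(G) = 3.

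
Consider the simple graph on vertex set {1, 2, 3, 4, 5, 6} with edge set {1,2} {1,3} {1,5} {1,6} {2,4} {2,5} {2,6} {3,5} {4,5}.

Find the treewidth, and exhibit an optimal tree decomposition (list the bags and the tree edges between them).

Each bag holds 3 vertices, so the decomposition has width 2, which upper-bounds the treewidth. On the other hand G contains the 3-clique {1, 2, 5}. A clique must lie in a single bag of any decomposition, so no decomposition can have width below 2. The upper and lower bounds meet at 2, so that is the treewidth.

Treewidth 2.
Bags: B1 = {1, 2, 5}  B2 = {1, 2, 6}  B3 = {2, 4, 5}  B4 = {1, 3, 5}
Tree: B1–B2, B1–B3, B1–B4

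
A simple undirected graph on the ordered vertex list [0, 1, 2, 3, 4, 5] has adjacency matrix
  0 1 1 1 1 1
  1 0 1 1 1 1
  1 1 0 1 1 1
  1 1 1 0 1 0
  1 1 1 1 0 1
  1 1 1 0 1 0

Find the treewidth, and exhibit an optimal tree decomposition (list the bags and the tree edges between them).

Treewidth 4.
Bags: B1 = {0, 1, 2, 4, 5}  B2 = {0, 1, 2, 3, 4}
Tree: B1–B2

The largest bag has 5 vertices, giving width 4; this decomposition certifies tw(G) ≤ 4. For the lower bound, the 5 vertices {0, 1, 2, 3, 4} are pairwise adjacent, and any tree decomposition puts a clique entirely inside one bag — forcing width ≥ 4. Combining the bounds, tw(G) = 4.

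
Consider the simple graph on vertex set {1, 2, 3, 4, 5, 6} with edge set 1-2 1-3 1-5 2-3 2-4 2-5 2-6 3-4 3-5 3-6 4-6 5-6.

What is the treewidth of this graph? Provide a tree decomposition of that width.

Treewidth 3.
One such decomposition:
Bags: B1 = {2, 3, 5, 6}  B2 = {1, 2, 3, 5}  B3 = {2, 3, 4, 6}
Tree: B1–B2, B1–B3

Each bag holds 4 vertices, so the decomposition has width 3, which upper-bounds the treewidth. Conversely, {2, 3, 4, 6} is a clique of size 4, and the vertices of any clique must share a bag in every tree decomposition; so some bag has ≥ 4 vertices and tw(G) ≥ 3. Hence tw(G) = 3 exactly.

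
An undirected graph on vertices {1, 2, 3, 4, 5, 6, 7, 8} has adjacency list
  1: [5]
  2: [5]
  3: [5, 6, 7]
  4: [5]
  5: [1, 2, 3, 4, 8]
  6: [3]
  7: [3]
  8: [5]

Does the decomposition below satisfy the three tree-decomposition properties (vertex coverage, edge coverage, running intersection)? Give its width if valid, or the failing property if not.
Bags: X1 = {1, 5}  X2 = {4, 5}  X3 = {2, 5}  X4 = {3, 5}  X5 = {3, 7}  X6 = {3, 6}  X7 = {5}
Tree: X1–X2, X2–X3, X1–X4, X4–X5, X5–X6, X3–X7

No — vertex 8 appears in no bag.

A tree decomposition must satisfy three properties: every vertex lies in some bag; for every edge, both endpoints lie together in some bag; and for every vertex, the bags containing it form a connected subtree. Here vertex 8 appears in no bag, so the decomposition is invalid.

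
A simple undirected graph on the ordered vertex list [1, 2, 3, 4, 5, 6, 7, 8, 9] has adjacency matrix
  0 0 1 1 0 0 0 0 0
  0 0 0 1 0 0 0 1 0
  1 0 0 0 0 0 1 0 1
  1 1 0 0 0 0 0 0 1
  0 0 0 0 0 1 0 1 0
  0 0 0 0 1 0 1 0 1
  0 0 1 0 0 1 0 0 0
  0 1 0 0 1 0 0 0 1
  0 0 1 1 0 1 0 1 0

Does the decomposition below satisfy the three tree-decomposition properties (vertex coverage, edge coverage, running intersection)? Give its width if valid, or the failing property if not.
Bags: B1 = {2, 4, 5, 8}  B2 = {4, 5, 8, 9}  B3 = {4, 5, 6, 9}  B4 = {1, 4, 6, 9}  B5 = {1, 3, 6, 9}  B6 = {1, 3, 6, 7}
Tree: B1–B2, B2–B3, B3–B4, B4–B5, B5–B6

Every vertex of G appears in some bag (union = {1, 2, 3, 4, 5, 6, 7, 8, 9}); every edge is covered by a bag; and for each vertex v the set of bags containing v is connected in the bag tree. The decomposition is therefore valid. The largest bag has 4 vertices, so the width is 3.

Yes; width 3.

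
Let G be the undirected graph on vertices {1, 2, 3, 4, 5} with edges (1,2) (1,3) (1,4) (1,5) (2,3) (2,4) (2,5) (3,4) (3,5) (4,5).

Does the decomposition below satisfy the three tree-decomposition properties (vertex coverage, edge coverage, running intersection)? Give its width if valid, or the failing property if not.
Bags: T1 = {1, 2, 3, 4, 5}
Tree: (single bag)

Yes; width 4.

Checking the three conditions: (i) the bags cover all of {1, 2, 3, 4, 5}; (ii) for each edge, some bag contains both endpoints; (iii) the bags containing any fixed vertex form a subtree. All hold, so the decomposition is valid with width 5 − 1 = 4.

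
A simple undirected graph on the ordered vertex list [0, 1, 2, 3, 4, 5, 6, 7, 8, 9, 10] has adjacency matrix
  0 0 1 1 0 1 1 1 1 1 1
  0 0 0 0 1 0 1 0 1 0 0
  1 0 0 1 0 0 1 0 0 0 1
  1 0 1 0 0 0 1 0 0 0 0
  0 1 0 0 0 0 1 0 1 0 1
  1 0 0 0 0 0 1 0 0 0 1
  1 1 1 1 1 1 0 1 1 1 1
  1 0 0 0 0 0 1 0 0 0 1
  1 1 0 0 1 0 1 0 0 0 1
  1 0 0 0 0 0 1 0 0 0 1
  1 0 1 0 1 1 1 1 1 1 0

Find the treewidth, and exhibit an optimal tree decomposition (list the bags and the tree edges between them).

Every bag has size at most 4, so the width is 4 − 1 = 3 and tw(G) ≤ 3. Conversely, {0, 2, 6, 10} is a clique of size 4, and the vertices of any clique must share a bag in every tree decomposition; so some bag has ≥ 4 vertices and tw(G) ≥ 3. The upper and lower bounds meet at 3, so that is the treewidth.

Treewidth 3.
Bags: B1 = {0, 5, 6, 10}  B2 = {0, 2, 6, 10}  B3 = {0, 6, 7, 10}  B4 = {0, 6, 8, 10}  B5 = {0, 6, 9, 10}  B6 = {4, 6, 8, 10}  B7 = {1, 4, 6, 8}  B8 = {0, 2, 3, 6}
Tree: B1–B2, B1–B3, B1–B4, B1–B5, B4–B6, B6–B7, B2–B8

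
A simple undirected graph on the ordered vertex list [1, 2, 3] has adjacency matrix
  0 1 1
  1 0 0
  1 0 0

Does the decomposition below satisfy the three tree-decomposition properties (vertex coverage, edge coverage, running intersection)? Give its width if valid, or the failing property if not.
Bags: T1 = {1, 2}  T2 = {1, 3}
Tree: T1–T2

Checking the three conditions: (i) the bags cover all of {1, 2, 3}; (ii) for each edge, some bag contains both endpoints; (iii) the bags containing any fixed vertex form a subtree. All hold, so the decomposition is valid with width 2 − 1 = 1.

Yes; width 1.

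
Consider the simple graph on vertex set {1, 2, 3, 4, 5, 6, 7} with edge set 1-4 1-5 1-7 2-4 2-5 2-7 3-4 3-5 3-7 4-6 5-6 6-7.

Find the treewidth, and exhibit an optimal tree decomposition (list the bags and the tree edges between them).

Treewidth 3.
One optimal decomposition is:
Bags: B1 = {2, 4, 5, 7}  B2 = {4, 5, 6, 7}  B3 = {3, 4, 5, 7}  B4 = {1, 4, 5, 7}
Tree: B1–B2, B2–B3, B3–B4

Every bag has size at most 4, so the width is 4 − 1 = 3 and tw(G) ≤ 3. For the lower bound: the 4 vertex sets {2,7}, {5,6}, {4}, {3} are disjoint, each induces a connected subgraph, and every pair is joined by at least one edge of G. Contracting each set to a single vertex therefore yields K_{4} as a minor, and since treewidth is minor-monotone, tw(G) ≥ tw(K_{4}) = 3. Combining the bounds, tw(G) = 3.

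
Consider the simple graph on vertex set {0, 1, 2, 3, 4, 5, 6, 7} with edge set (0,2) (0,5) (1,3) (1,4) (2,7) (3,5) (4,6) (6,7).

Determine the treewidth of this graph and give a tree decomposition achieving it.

Each bag holds 3 vertices, so the decomposition has width 2, which upper-bounds the treewidth. The edges 2–7–6–4–1–3–5–0–2 form a cycle, so G is not a tree and its treewidth is at least 2. Combining the bounds, tw(G) = 2.

Treewidth 2.
Bags: B1 = {2, 6, 7}  B2 = {2, 4, 6}  B3 = {1, 2, 4}  B4 = {1, 2, 3}  B5 = {2, 3, 5}  B6 = {0, 2, 5}
Tree: B1–B2, B2–B3, B3–B4, B4–B5, B5–B6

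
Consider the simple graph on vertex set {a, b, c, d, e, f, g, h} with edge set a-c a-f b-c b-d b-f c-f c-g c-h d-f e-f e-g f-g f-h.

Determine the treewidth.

2

A width-2 tree decomposition is:
Bags: B1 = {b, d, f}  B2 = {b, c, f}  B3 = {c, f, g}  B4 = {c, f, h}  B5 = {a, c, f}  B6 = {e, f, g}
Tree: B1–B2, B2–B3, B2–B4, B3–B5, B3–B6
Every bag has size at most 3, so the width is 3 − 1 = 2 and tw(G) ≤ 2. Conversely, {b, d, f} is a clique of size 3, and the vertices of any clique must share a bag in every tree decomposition; so some bag has ≥ 3 vertices and tw(G) ≥ 2. Combining the bounds, tw(G) = 2.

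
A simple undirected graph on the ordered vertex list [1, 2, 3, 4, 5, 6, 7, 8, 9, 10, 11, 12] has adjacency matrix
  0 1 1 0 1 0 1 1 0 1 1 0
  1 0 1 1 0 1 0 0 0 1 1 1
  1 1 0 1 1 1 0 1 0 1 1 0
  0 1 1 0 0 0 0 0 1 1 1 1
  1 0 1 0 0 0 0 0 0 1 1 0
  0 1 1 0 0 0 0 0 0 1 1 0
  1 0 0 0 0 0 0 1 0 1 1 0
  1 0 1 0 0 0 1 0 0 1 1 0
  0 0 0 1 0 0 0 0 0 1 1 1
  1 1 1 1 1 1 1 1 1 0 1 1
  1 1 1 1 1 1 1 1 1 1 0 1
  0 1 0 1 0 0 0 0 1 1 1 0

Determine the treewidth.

A width-4 tree decomposition is:
Bags: B1 = {1, 2, 3, 10, 11}  B2 = {2, 3, 4, 10, 11}  B3 = {2, 3, 6, 10, 11}  B4 = {1, 3, 8, 10, 11}  B5 = {2, 4, 10, 11, 12}  B6 = {1, 3, 5, 10, 11}  B7 = {4, 9, 10, 11, 12}  B8 = {1, 7, 8, 10, 11}
Tree: B1–B2, B1–B3, B1–B4, B2–B5, B4–B6, B5–B7, B4–B8
The largest bag has 5 vertices, giving width 4; this decomposition certifies tw(G) ≤ 4. Conversely, {4, 9, 10, 11, 12} is a clique of size 5, and the vertices of any clique must share a bag in every tree decomposition; so some bag has ≥ 5 vertices and tw(G) ≥ 4. Therefore the treewidth is 4.

4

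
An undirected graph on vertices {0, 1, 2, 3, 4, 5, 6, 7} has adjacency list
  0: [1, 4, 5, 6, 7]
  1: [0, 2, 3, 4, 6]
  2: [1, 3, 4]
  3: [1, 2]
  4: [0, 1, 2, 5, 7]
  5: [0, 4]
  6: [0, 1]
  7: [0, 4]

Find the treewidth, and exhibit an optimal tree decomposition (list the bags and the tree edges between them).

Treewidth 2.
One such decomposition:
Bags: B1 = {0, 4, 5}  B2 = {0, 1, 4}  B3 = {0, 1, 6}  B4 = {0, 4, 7}  B5 = {1, 2, 4}  B6 = {1, 2, 3}
Tree: B1–B2, B2–B3, B1–B4, B2–B5, B5–B6

The largest bag has 3 vertices, giving width 2; this decomposition certifies tw(G) ≤ 2. On the other hand G contains the 3-clique {0, 1, 4}. A clique must lie in a single bag of any decomposition, so no decomposition can have width below 2. Combining the bounds, tw(G) = 2.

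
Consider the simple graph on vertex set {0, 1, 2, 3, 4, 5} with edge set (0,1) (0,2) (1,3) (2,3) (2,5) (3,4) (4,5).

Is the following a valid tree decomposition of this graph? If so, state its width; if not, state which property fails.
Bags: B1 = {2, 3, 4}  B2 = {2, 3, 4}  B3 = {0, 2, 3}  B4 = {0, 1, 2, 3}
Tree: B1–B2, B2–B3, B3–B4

No — vertex 5 appears in no bag.

A tree decomposition must satisfy three properties: every vertex lies in some bag; for every edge, both endpoints lie together in some bag; and for every vertex, the bags containing it form a connected subtree. Here vertex 5 appears in no bag, so the decomposition is invalid.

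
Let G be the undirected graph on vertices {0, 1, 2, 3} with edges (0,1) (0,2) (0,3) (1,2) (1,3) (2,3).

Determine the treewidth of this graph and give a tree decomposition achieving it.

Treewidth 3.
One such decomposition:
Bags: B1 = {0, 1, 2, 3}
Tree: (single bag)

A single bag containing all 4 vertices is trivially a valid decomposition of width 3. For the lower bound, the 4 vertices {0, 1, 2, 3} are pairwise adjacent, and any tree decomposition puts a clique entirely inside one bag — forcing width ≥ 3. Combining the bounds, tw(G) = 3.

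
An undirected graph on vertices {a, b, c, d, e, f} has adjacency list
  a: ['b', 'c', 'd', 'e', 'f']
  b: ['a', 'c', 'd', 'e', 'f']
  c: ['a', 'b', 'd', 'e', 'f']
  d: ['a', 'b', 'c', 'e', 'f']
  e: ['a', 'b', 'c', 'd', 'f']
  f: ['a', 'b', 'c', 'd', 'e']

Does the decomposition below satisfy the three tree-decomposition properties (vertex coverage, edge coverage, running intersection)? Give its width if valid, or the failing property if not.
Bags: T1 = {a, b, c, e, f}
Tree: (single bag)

A tree decomposition must satisfy three properties: every vertex lies in some bag; for every edge, both endpoints lie together in some bag; and for every vertex, the bags containing it form a connected subtree. Here vertex d appears in no bag, so the decomposition is invalid.

No — vertex d appears in no bag.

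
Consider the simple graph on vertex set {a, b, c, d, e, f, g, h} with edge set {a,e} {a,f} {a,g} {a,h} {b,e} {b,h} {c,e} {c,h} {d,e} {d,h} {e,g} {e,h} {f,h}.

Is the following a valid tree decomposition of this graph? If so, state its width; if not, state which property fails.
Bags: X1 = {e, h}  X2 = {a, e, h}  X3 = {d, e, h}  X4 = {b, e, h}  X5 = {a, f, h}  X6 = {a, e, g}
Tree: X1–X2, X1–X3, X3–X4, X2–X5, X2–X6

A tree decomposition must satisfy three properties: every vertex lies in some bag; for every edge, both endpoints lie together in some bag; and for every vertex, the bags containing it form a connected subtree. Here vertex c appears in no bag, so the decomposition is invalid.

No — vertex c appears in no bag.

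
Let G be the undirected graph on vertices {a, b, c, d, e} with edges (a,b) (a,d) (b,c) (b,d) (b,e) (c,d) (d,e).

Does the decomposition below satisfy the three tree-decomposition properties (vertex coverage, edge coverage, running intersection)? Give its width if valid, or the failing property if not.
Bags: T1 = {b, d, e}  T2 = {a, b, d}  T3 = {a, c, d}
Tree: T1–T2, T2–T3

No — edge (b,c) lies in no bag.

A tree decomposition must satisfy three properties: every vertex lies in some bag; for every edge, both endpoints lie together in some bag; and for every vertex, the bags containing it form a connected subtree. Here edge (b,c) lies in no bag, so the decomposition is invalid.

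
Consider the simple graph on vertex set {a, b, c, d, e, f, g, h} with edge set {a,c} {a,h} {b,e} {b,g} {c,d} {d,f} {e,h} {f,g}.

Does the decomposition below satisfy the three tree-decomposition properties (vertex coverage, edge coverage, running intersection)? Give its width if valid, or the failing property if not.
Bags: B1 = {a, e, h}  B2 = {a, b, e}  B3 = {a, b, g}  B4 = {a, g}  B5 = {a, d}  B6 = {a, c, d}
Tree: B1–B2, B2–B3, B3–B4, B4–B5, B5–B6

A tree decomposition must satisfy three properties: every vertex lies in some bag; for every edge, both endpoints lie together in some bag; and for every vertex, the bags containing it form a connected subtree. Here vertex f appears in no bag, so the decomposition is invalid.

No — vertex f appears in no bag.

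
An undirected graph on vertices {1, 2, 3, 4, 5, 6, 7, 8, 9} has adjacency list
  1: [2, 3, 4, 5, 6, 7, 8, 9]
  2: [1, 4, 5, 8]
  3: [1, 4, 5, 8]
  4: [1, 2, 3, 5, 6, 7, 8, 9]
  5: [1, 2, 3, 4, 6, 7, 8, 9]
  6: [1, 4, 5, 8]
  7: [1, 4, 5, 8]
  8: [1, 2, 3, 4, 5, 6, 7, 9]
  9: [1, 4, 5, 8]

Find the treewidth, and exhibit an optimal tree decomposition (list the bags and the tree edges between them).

Every bag has size at most 5, so the width is 5 − 1 = 4 and tw(G) ≤ 4. Conversely, {1, 2, 4, 5, 8} is a clique of size 5, and the vertices of any clique must share a bag in every tree decomposition; so some bag has ≥ 5 vertices and tw(G) ≥ 4. The upper and lower bounds meet at 4, so that is the treewidth.

Treewidth 4.
Bags: B1 = {1, 3, 4, 5, 8}  B2 = {1, 4, 5, 6, 8}  B3 = {1, 4, 5, 7, 8}  B4 = {1, 4, 5, 8, 9}  B5 = {1, 2, 4, 5, 8}
Tree: B1–B2, B2–B3, B1–B4, B3–B5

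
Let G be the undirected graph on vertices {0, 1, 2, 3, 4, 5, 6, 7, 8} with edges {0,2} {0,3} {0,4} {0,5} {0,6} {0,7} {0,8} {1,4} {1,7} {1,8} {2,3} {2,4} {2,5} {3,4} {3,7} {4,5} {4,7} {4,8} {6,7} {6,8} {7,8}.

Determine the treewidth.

3

A width-3 tree decomposition is:
Bags: B1 = {0, 4, 7, 8}  B2 = {0, 3, 4, 7}  B3 = {0, 6, 7, 8}  B4 = {0, 2, 3, 4}  B5 = {0, 2, 4, 5}  B6 = {1, 4, 7, 8}
Tree: B1–B2, B1–B3, B2–B4, B4–B5, B1–B6
Each bag holds 4 vertices, so the decomposition has width 3, which upper-bounds the treewidth. Conversely, {0, 4, 7, 8} is a clique of size 4, and the vertices of any clique must share a bag in every tree decomposition; so some bag has ≥ 4 vertices and tw(G) ≥ 3. The upper and lower bounds meet at 3, so that is the treewidth.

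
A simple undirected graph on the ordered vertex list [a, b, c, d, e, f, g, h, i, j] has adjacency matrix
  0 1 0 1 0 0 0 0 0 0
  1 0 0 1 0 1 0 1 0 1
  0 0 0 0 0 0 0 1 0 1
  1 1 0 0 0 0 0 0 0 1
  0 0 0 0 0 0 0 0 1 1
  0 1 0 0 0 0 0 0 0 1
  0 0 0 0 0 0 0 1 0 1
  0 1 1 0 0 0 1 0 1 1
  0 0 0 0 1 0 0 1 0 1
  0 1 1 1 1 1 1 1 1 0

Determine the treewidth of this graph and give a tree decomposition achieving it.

Each bag holds 3 vertices, so the decomposition has width 2, which upper-bounds the treewidth. For the lower bound, the 3 vertices {b, d, j} are pairwise adjacent, and any tree decomposition puts a clique entirely inside one bag — forcing width ≥ 2. Hence tw(G) = 2 exactly.

Treewidth 2.
One such decomposition:
Bags: B1 = {b, h, j}  B2 = {c, h, j}  B3 = {b, f, j}  B4 = {b, d, j}  B5 = {h, i, j}  B6 = {g, h, j}  B7 = {a, b, d}  B8 = {e, i, j}
Tree: B1–B2, B1–B3, B1–B4, B2–B5, B5–B6, B4–B7, B5–B8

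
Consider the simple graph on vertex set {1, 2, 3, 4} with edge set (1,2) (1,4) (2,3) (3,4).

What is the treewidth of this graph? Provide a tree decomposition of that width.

Treewidth 2.
Bags: B1 = {2, 3, 4}  B2 = {1, 2, 4}
Tree: B1–B2

Every bag has size at most 3, so the width is 3 − 1 = 2 and tw(G) ≤ 2. Since 4–3–2–1–4 is a cycle in G, G is not acyclic. Forests are exactly the graphs of treewidth ≤ 1, so tw(G) ≥ 2. The upper and lower bounds meet at 2, so that is the treewidth.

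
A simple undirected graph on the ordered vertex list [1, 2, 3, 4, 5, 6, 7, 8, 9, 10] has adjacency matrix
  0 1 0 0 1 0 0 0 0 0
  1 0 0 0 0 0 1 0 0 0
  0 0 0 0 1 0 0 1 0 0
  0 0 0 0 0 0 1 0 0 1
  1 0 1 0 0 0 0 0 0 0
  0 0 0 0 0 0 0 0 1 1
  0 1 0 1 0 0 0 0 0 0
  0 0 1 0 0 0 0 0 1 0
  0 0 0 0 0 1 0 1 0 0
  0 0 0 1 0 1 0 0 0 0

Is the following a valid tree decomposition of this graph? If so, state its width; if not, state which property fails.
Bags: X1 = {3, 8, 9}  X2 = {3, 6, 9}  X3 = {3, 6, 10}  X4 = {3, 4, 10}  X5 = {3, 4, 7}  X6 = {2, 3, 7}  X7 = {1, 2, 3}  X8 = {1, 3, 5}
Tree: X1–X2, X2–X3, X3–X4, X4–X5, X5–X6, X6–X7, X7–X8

Vertex coverage: the bags together contain {1, 2, 3, 4, 5, 6, 7, 8, 9, 10}, the full vertex set. Edge coverage: each edge of G has both endpoints in at least one bag. Running intersection: for every vertex, the bags containing it form a connected subtree. All three properties hold, so this is a valid tree decomposition of width max|bag| − 1 = 2, and hence tw(G) ≤ 2.

Yes; width 2.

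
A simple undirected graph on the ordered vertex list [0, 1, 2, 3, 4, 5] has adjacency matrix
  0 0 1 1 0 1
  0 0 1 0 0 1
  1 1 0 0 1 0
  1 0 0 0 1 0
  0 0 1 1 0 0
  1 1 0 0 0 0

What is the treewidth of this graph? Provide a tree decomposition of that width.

Treewidth 2.
One optimal decomposition is:
Bags: B1 = {0, 3, 4}  B2 = {0, 2, 4}  B3 = {0, 2, 5}  B4 = {1, 2, 5}
Tree: B1–B2, B2–B3, B3–B4

Every bag has size at most 3, so the width is 3 − 1 = 2 and tw(G) ≤ 2. For the lower bound, G contains the cycle 3–4–2–0–3, so G is not a forest; only forests have treewidth ≤ 1, hence tw(G) ≥ 2. Combining the bounds, tw(G) = 2.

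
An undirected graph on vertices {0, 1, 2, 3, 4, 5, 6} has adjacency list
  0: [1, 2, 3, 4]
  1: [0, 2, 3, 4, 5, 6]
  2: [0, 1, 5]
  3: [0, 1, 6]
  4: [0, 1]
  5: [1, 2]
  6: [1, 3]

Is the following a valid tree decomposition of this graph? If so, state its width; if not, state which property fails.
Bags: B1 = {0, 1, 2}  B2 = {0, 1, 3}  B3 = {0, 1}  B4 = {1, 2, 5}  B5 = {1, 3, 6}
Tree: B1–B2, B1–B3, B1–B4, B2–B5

No — vertex 4 appears in no bag.

A tree decomposition must satisfy three properties: every vertex lies in some bag; for every edge, both endpoints lie together in some bag; and for every vertex, the bags containing it form a connected subtree. Here vertex 4 appears in no bag, so the decomposition is invalid.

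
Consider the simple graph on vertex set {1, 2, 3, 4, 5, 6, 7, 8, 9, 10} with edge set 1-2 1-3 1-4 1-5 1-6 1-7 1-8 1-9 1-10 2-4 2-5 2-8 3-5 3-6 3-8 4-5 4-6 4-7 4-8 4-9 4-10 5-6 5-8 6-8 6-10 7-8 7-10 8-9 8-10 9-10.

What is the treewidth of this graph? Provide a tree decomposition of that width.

The largest bag has 5 vertices, giving width 4; this decomposition certifies tw(G) ≤ 4. For the lower bound, the 5 vertices {1, 3, 5, 6, 8} are pairwise adjacent, and any tree decomposition puts a clique entirely inside one bag — forcing width ≥ 4. Therefore the treewidth is 4.

Treewidth 4.
Bags: B1 = {1, 2, 4, 5, 8}  B2 = {1, 4, 5, 6, 8}  B3 = {1, 3, 5, 6, 8}  B4 = {1, 4, 6, 8, 10}  B5 = {1, 4, 8, 9, 10}  B6 = {1, 4, 7, 8, 10}
Tree: B1–B2, B2–B3, B2–B4, B4–B5, B5–B6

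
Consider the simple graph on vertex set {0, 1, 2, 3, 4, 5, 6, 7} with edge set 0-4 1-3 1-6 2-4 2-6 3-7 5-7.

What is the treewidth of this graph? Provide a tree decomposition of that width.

Treewidth 1.
Bags: B1 = {5, 7}  B2 = {3, 7}  B3 = {1, 3}  B4 = {1, 6}  B5 = {2, 6}  B6 = {2, 4}  B7 = {0, 4}
Tree: B1–B2, B2–B3, B3–B4, B4–B5, B5–B6, B6–B7

Each bag holds 2 vertices, so the decomposition has width 1, which upper-bounds the treewidth. G has an edge, so its treewidth is at least 1. Combining the bounds, tw(G) = 1.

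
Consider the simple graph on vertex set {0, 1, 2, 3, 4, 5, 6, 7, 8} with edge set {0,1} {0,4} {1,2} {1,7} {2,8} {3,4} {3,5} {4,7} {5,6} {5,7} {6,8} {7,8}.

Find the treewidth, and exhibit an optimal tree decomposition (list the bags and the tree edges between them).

Every bag has size at most 4, so the width is 4 − 1 = 3 and tw(G) ≤ 3. For the lower bound: the 4 vertex sets {0,3,4}, {1}, {7}, {2,5,6,8} are disjoint, each induces a connected subgraph, and every pair is joined by at least one edge of G. Contracting each set to a single vertex therefore yields K_{4} as a minor, and since treewidth is minor-monotone, tw(G) ≥ tw(K_{4}) = 3. Hence tw(G) = 3 exactly.

Treewidth 3.
One such decomposition:
Bags: B1 = {0, 1, 3, 4}  B2 = {1, 3, 4, 7}  B3 = {1, 3, 5, 7}  B4 = {1, 2, 5, 7}  B5 = {2, 5, 7, 8}  B6 = {2, 5, 6, 8}
Tree: B1–B2, B2–B3, B3–B4, B4–B5, B5–B6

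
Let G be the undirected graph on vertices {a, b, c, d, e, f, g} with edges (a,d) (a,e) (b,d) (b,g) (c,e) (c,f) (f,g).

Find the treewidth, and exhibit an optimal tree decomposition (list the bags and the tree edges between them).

Treewidth 2.
Bags: B1 = {c, f, g}  B2 = {c, e, g}  B3 = {a, e, g}  B4 = {a, d, g}  B5 = {b, d, g}
Tree: B1–B2, B2–B3, B3–B4, B4–B5

Every bag has size at most 3, so the width is 3 − 1 = 2 and tw(G) ≤ 2. Since g–f–c–e–a–d–b–g is a cycle in G, G is not acyclic. Forests are exactly the graphs of treewidth ≤ 1, so tw(G) ≥ 2. The upper and lower bounds meet at 2, so that is the treewidth.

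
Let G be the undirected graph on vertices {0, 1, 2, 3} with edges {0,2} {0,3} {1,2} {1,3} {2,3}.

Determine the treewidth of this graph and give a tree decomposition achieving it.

Treewidth 2.
Bags: B1 = {1, 2, 3}  B2 = {0, 2, 3}
Tree: B1–B2

Every bag has size at most 3, so the width is 3 − 1 = 2 and tw(G) ≤ 2. Conversely, {0, 2, 3} is a clique of size 3, and the vertices of any clique must share a bag in every tree decomposition; so some bag has ≥ 3 vertices and tw(G) ≥ 2. Hence tw(G) = 2 exactly.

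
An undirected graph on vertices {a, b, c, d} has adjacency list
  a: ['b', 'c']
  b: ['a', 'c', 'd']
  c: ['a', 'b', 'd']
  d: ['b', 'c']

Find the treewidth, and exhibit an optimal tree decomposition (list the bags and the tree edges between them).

Treewidth 2.
Bags: B1 = {a, b, c}  B2 = {b, c, d}
Tree: B1–B2

Every bag has size at most 3, so the width is 3 − 1 = 2 and tw(G) ≤ 2. Conversely, {b, c, d} is a clique of size 3, and the vertices of any clique must share a bag in every tree decomposition; so some bag has ≥ 3 vertices and tw(G) ≥ 2. Hence tw(G) = 2 exactly.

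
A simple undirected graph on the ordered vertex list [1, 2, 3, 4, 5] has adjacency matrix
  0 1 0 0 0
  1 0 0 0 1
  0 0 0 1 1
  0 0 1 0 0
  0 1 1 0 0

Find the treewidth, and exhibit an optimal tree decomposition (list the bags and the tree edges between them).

Treewidth 1.
One such decomposition:
Bags: B1 = {1, 2}  B2 = {2, 5}  B3 = {3, 5}  B4 = {3, 4}
Tree: B1–B2, B2–B3, B3–B4

The largest bag has 2 vertices, giving width 1; this decomposition certifies tw(G) ≤ 1. G has an edge, so its treewidth is at least 1. Therefore the treewidth is 1.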